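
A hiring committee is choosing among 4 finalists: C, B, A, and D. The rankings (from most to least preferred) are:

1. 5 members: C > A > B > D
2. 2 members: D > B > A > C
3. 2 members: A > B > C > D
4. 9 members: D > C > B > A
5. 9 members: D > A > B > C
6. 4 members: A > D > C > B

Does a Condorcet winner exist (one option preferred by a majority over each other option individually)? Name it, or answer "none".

D

D vs C: 24–7 for D.
D vs B: 24–7 for D.
D vs A: 20–11 for D.
D beats every other option head-to-head.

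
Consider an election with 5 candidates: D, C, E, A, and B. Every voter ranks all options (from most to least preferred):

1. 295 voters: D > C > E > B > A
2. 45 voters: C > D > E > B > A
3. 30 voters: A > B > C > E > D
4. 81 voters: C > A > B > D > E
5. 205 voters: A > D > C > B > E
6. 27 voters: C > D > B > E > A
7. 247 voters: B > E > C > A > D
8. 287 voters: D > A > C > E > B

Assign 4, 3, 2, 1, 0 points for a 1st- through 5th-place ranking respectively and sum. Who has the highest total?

D

D: 295·4 + 45·3 + 30·0 + 81·1 + 205·3 + 27·3 + 247·0 + 287·4 = 3240
C: 295·3 + 45·4 + 30·2 + 81·4 + 205·2 + 27·4 + 247·2 + 287·2 = 3035
E: 295·2 + 45·2 + 30·1 + 81·0 + 205·0 + 27·1 + 247·3 + 287·1 = 1765
A: 295·0 + 45·0 + 30·4 + 81·3 + 205·4 + 27·0 + 247·1 + 287·3 = 2291
B: 295·1 + 45·1 + 30·3 + 81·2 + 205·1 + 27·2 + 247·4 + 287·0 = 1839
D has the highest Borda score (3240).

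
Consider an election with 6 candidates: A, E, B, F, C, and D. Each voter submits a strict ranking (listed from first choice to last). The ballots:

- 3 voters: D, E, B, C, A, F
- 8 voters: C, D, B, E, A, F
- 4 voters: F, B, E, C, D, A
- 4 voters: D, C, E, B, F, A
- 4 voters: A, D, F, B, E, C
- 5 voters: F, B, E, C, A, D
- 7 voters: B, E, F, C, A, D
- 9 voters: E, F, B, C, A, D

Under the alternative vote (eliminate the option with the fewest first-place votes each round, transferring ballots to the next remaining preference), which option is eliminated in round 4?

Round 1: A 4, E 9, B 7, F 9, C 8, D 7. Eliminate A.
Round 2: E 9, B 7, F 9, C 8, D 11. Eliminate B.
Round 3: E 16, F 9, C 8, D 11. Eliminate C.
Round 4: E 16, F 9, D 19. Eliminate F.

F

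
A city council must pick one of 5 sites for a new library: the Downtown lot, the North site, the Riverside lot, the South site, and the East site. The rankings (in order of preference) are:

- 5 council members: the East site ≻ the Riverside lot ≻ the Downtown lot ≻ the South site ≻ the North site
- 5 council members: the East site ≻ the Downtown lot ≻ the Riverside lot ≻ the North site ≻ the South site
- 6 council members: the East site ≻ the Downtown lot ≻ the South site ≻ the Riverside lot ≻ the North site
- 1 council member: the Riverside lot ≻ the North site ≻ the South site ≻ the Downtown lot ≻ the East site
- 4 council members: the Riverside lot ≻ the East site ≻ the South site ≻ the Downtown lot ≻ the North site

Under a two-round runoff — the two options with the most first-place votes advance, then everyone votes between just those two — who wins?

the East site

Round 1 first-place votes: the Downtown lot 0, the North site 0, the Riverside lot 5, the South site 0, the East site 16.
the East site and the Riverside lot advance.
Runoff: the East site is preferred to the Riverside lot by 16 voters; the Riverside lot by 5.
the East site wins the runoff.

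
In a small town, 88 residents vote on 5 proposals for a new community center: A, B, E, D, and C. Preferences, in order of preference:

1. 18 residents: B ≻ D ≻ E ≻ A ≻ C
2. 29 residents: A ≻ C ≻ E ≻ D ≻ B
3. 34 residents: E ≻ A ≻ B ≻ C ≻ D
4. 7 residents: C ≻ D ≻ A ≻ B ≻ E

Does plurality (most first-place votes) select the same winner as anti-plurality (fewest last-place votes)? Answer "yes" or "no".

no

Plurality — first-place votes: A 29, B 18, E 34, D 0, C 7. Winner: E.
Anti-plurality — last-place votes: A 0, B 29, E 7, D 34, C 18. Winner: A.
The two methods disagree.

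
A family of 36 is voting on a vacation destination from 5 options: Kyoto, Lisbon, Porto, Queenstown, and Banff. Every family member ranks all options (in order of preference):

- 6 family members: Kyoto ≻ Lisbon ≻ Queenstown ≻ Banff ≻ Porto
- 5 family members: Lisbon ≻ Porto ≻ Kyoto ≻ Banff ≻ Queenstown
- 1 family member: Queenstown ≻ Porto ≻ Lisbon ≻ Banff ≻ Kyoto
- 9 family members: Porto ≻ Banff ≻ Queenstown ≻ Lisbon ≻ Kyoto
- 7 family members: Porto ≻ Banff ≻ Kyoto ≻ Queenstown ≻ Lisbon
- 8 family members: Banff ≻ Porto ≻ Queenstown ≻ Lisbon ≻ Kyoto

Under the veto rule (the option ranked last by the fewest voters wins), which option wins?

Last-place votes: Kyoto 18, Lisbon 7, Porto 6, Queenstown 5, Banff 0.
Banff is ranked last by the fewest voters, so Banff wins.

Banff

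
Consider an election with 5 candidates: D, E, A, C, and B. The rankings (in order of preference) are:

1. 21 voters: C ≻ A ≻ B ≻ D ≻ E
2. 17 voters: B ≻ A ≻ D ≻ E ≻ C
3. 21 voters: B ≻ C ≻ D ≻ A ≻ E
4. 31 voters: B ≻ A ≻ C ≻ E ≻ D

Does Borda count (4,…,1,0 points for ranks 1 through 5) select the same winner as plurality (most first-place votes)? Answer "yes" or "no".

Borda — scores: D 97, E 48, A 228, C 209, B 318. Winner: B.
Plurality — first-place votes: D 0, E 0, A 0, C 21, B 69. Winner: B.
The two methods agree.

yes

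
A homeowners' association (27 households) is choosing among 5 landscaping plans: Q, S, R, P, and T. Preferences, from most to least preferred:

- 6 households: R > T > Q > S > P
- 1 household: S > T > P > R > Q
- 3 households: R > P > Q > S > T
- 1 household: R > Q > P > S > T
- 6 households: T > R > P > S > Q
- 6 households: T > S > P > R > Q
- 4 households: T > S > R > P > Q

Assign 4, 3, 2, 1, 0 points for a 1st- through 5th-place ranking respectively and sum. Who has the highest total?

Q: 6·2 + 1·0 + 3·2 + 1·3 + 6·0 + 6·0 + 4·0 = 21
S: 6·1 + 1·4 + 3·1 + 1·1 + 6·1 + 6·3 + 4·3 = 50
R: 6·4 + 1·1 + 3·4 + 1·4 + 6·3 + 6·1 + 4·2 = 73
P: 6·0 + 1·2 + 3·3 + 1·2 + 6·2 + 6·2 + 4·1 = 41
T: 6·3 + 1·3 + 3·0 + 1·0 + 6·4 + 6·4 + 4·4 = 85
T has the highest Borda score (85).

T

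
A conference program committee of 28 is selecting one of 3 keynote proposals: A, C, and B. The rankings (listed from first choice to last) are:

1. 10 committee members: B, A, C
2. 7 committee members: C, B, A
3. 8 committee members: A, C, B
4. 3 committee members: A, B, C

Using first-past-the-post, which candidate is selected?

A

First-place votes: A 11, C 7, B 10.
A has the most first-place votes.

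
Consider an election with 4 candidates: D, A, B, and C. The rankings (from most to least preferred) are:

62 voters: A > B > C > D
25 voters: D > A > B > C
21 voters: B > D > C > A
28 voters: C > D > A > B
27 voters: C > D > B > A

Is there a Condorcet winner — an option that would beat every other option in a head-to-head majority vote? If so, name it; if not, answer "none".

Checking pairwise contests:
B beats D 83–80.
D beats A 101–62.
A beats B 115–48.
A beats C 87–76.
Every option loses at least one head-to-head, so there is no Condorcet winner.

none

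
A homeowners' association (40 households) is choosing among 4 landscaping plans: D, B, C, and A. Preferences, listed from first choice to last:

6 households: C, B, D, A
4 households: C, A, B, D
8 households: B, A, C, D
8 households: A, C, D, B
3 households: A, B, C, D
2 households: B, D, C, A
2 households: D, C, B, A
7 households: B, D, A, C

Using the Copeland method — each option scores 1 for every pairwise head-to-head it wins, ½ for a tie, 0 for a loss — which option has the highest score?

D: loses to B, C, and A → score 0.
B: beats D and A; ties C → score 2.5.
C: beats D; ties B; loses to A → score 1.5.
A: beats D and C; loses to B → score 2.
B has the best pairwise record.

B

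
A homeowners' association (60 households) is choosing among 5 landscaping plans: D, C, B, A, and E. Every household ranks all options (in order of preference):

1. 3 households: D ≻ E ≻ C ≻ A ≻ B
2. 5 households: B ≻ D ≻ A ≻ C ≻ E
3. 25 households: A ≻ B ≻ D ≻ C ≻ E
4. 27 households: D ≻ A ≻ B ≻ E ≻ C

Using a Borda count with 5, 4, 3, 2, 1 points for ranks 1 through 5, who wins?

A

D: 3·5 + 5·4 + 25·3 + 27·5 = 245
C: 3·3 + 5·2 + 25·2 + 27·1 = 96
B: 3·1 + 5·5 + 25·4 + 27·3 = 209
A: 3·2 + 5·3 + 25·5 + 27·4 = 254
E: 3·4 + 5·1 + 25·1 + 27·2 = 96
A has the highest Borda score (254).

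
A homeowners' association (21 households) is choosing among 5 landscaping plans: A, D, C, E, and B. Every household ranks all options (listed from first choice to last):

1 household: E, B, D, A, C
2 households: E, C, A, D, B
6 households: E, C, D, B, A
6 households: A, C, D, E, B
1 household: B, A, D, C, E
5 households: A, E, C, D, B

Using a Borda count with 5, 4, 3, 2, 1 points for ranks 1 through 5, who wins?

E

A: 1·2 + 2·3 + 6·1 + 6·5 + 1·4 + 5·5 = 73
D: 1·3 + 2·2 + 6·3 + 6·3 + 1·3 + 5·2 = 56
C: 1·1 + 2·4 + 6·4 + 6·4 + 1·2 + 5·3 = 74
E: 1·5 + 2·5 + 6·5 + 6·2 + 1·1 + 5·4 = 78
B: 1·4 + 2·1 + 6·2 + 6·1 + 1·5 + 5·1 = 34
E has the highest Borda score (78).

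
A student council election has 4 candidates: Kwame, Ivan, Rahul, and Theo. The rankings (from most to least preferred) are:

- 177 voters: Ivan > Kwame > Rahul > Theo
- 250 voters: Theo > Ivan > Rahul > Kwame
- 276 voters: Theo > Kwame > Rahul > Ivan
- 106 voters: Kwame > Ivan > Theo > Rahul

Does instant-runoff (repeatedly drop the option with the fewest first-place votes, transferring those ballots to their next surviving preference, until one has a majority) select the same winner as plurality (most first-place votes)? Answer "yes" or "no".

Instant-runoff — R1 Kwame 106, Ivan 177, Rahul 0, Theo 526 (Theo winner). Winner: Theo.
Plurality — first-place votes: Kwame 106, Ivan 177, Rahul 0, Theo 526. Winner: Theo.
The two methods agree.

yes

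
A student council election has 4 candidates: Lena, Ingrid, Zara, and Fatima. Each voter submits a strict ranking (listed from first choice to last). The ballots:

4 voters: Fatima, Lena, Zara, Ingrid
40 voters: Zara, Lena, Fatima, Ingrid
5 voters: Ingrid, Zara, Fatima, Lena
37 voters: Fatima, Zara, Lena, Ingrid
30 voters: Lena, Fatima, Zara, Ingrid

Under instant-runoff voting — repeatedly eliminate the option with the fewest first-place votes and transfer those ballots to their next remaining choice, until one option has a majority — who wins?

Round 1: Lena 30, Ingrid 5, Zara 40, Fatima 41. Eliminate Ingrid.
Round 2: Lena 30, Zara 45, Fatima 41. Eliminate Lena.
Round 3: Zara 45, Fatima 71. Fatima has a majority.

Fatima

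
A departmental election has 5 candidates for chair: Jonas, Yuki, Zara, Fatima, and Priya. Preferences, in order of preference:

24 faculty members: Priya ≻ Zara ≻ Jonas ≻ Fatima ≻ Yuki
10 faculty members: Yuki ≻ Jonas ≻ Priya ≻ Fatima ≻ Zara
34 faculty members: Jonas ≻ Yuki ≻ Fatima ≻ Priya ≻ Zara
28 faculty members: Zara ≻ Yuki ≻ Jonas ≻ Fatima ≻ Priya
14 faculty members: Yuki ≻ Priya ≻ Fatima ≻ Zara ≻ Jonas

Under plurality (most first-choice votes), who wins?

First-place votes: Jonas 34, Yuki 24, Zara 28, Fatima 0, Priya 24.
Jonas has the most first-place votes.

Jonas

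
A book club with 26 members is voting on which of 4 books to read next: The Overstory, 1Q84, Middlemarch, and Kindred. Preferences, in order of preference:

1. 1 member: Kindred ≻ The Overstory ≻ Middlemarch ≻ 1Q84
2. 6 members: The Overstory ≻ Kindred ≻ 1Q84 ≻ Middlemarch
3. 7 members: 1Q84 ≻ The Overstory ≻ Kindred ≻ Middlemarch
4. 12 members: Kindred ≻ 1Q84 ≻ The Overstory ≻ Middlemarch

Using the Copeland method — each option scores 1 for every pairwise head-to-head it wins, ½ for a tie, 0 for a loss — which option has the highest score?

Kindred

The Overstory: beats Middlemarch; ties Kindred; loses to 1Q84 → score 1.5.
1Q84: beats The Overstory and Middlemarch; loses to Kindred → score 2.
Middlemarch: loses to The Overstory, 1Q84, and Kindred → score 0.
Kindred: beats 1Q84 and Middlemarch; ties The Overstory → score 2.5.
Kindred has the best pairwise record.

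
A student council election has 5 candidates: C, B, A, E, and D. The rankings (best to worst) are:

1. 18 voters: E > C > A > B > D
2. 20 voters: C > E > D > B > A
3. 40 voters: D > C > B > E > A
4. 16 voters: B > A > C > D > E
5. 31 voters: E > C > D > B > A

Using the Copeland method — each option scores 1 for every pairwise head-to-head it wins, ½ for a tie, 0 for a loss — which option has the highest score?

C: beats B, A, E, and D → score 4.
B: beats A; loses to C, E, and D → score 1.
A: loses to C, B, E, and D → score 0.
E: beats B, A, and D; loses to C → score 3.
D: beats B and A; loses to C and E → score 2.
C has the best pairwise record.

C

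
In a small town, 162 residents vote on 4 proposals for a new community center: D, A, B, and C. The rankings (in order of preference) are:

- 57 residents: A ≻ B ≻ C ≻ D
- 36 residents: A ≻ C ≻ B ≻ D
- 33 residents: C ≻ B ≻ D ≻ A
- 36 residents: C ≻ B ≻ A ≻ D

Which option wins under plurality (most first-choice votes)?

A

First-place votes: D 0, A 93, B 0, C 69.
A has the most first-place votes.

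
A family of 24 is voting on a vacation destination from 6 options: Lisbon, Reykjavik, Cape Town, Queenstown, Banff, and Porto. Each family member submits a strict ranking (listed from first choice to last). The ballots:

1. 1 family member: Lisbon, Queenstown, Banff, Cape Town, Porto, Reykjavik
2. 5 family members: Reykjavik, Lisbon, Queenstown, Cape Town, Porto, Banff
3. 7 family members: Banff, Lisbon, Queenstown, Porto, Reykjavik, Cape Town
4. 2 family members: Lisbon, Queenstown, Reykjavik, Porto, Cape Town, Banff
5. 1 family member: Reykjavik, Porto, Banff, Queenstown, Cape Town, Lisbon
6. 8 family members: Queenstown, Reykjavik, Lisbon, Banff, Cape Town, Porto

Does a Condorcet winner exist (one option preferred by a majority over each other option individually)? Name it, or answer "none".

none

Checking pairwise contests:
Reykjavik beats Lisbon 14–10.
Queenstown beats Reykjavik 18–6.
Lisbon beats Cape Town 23–1.
Lisbon beats Queenstown 15–9.
Lisbon beats Banff 16–8.
Lisbon beats Porto 23–1.
Every option loses at least one head-to-head, so there is no Condorcet winner.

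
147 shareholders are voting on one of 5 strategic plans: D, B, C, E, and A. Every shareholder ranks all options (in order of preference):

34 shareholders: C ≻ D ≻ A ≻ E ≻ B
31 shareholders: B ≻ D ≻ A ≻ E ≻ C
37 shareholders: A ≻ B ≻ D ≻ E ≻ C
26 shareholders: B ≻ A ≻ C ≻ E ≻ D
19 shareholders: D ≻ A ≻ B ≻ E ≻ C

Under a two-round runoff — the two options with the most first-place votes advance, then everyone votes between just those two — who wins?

A

Round 1 first-place votes: D 19, B 57, C 34, E 0, A 37.
B and A advance.
Runoff: B is preferred to A by 57 voters; A by 90.
A wins the runoff.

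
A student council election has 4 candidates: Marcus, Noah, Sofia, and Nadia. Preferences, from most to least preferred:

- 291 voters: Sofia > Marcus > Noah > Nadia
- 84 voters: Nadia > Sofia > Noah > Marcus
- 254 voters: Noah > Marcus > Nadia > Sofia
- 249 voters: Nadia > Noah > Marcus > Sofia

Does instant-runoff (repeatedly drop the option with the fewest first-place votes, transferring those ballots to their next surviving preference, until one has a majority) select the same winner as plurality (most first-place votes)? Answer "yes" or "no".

yes

Instant-runoff — R1 Marcus 0, Noah 254, Sofia 291, Nadia 333 (Marcus out); R2 Noah 254, Sofia 291, Nadia 333 (Noah out); R3 Sofia 291, Nadia 587 (Nadia winner). Winner: Nadia.
Plurality — first-place votes: Marcus 0, Noah 254, Sofia 291, Nadia 333. Winner: Nadia.
The two methods agree.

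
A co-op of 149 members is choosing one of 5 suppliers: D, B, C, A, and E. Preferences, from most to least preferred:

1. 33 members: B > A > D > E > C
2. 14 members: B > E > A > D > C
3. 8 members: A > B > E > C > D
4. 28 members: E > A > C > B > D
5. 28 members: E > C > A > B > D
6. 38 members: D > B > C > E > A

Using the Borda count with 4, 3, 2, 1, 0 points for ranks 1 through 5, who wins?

D: 33·2 + 14·1 + 8·0 + 28·0 + 28·0 + 38·4 = 232
B: 33·4 + 14·4 + 8·3 + 28·1 + 28·1 + 38·3 = 382
C: 33·0 + 14·0 + 8·1 + 28·2 + 28·3 + 38·2 = 224
A: 33·3 + 14·2 + 8·4 + 28·3 + 28·2 + 38·0 = 299
E: 33·1 + 14·3 + 8·2 + 28·4 + 28·4 + 38·1 = 353
B has the highest Borda score (382).

B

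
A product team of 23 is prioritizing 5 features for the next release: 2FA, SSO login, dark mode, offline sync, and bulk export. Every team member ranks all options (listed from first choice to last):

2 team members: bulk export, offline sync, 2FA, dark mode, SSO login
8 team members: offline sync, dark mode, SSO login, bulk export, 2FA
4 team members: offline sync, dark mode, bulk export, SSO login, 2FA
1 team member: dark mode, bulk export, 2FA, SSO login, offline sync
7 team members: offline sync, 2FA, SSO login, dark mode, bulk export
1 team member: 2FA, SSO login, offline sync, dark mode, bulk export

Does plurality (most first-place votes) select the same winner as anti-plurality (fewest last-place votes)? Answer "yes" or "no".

no

Plurality — first-place votes: 2FA 1, SSO login 0, dark mode 1, offline sync 19, bulk export 2. Winner: offline sync.
Anti-plurality — last-place votes: 2FA 12, SSO login 2, dark mode 0, offline sync 1, bulk export 8. Winner: dark mode.
The two methods disagree.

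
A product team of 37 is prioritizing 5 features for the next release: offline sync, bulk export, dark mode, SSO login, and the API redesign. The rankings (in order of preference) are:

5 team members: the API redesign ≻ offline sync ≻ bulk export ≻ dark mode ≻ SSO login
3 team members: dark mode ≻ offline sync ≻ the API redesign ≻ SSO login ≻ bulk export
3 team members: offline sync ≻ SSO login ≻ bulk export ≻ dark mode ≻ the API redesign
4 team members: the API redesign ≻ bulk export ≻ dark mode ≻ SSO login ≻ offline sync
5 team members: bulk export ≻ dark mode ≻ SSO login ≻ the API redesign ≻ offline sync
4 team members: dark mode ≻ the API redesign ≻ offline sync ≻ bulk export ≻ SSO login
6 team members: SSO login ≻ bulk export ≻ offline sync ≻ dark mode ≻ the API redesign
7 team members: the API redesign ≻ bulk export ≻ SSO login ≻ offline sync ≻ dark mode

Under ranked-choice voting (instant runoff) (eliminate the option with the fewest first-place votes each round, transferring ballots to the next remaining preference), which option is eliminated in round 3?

Round 1: offline sync 3, bulk export 5, dark mode 7, SSO login 6, the API redesign 16. Eliminate offline sync.
Round 2: bulk export 5, dark mode 7, SSO login 9, the API redesign 16. Eliminate bulk export.
Round 3: dark mode 12, SSO login 9, the API redesign 16. Eliminate SSO login.

SSO login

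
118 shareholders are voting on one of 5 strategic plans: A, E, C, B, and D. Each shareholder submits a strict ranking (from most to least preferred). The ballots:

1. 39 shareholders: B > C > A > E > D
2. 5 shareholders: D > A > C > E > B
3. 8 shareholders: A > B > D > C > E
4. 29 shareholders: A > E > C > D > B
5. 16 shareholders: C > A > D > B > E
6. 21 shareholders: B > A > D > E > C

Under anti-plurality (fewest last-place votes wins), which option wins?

Last-place votes: A 0, E 24, C 21, B 34, D 39.
A is ranked last by the fewest voters, so A wins.

A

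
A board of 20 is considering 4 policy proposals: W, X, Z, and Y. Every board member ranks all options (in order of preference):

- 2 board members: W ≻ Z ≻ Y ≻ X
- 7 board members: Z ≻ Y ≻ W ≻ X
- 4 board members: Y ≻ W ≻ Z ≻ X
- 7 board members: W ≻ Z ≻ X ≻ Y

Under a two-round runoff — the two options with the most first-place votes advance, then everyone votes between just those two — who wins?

W

Round 1 first-place votes: W 9, X 0, Z 7, Y 4.
W and Z advance.
Runoff: W is preferred to Z by 13 voters; Z by 7.
W wins the runoff.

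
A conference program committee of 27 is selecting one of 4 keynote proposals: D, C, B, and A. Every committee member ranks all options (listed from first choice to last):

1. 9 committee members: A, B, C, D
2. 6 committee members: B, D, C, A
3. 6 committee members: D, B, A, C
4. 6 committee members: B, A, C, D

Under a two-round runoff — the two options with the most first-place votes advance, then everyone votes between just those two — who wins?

Round 1 first-place votes: D 6, C 0, B 12, A 9.
B and A advance.
Runoff: B is preferred to A by 18 voters; A by 9.
B wins the runoff.

B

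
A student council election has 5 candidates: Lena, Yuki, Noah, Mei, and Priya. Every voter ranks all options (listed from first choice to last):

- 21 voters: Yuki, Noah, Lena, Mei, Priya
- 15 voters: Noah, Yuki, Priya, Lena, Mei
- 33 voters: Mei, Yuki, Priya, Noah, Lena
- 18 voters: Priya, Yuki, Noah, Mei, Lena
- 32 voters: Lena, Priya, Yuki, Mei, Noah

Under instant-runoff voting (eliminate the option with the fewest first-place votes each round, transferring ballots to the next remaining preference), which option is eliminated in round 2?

Priya

Round 1: Lena 32, Yuki 21, Noah 15, Mei 33, Priya 18. Eliminate Noah.
Round 2: Lena 32, Yuki 36, Mei 33, Priya 18. Eliminate Priya.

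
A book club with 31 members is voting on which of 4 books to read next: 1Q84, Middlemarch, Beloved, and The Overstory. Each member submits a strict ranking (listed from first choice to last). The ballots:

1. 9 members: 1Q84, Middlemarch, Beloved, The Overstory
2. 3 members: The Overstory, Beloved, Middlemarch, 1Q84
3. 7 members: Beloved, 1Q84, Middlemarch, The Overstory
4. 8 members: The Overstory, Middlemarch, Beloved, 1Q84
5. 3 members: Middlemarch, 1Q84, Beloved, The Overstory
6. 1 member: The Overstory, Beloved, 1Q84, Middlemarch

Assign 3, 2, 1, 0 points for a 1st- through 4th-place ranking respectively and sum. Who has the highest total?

Middlemarch

1Q84: 9·3 + 3·0 + 7·2 + 8·0 + 3·2 + 1·1 = 48
Middlemarch: 9·2 + 3·1 + 7·1 + 8·2 + 3·3 + 1·0 = 53
Beloved: 9·1 + 3·2 + 7·3 + 8·1 + 3·1 + 1·2 = 49
The Overstory: 9·0 + 3·3 + 7·0 + 8·3 + 3·0 + 1·3 = 36
Middlemarch has the highest Borda score (53).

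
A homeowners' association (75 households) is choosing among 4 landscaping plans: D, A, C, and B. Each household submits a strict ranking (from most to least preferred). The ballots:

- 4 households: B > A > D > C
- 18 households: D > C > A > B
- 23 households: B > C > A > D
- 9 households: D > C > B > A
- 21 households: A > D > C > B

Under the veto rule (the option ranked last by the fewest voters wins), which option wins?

C

Last-place votes: D 23, A 9, C 4, B 39.
C is ranked last by the fewest voters, so C wins.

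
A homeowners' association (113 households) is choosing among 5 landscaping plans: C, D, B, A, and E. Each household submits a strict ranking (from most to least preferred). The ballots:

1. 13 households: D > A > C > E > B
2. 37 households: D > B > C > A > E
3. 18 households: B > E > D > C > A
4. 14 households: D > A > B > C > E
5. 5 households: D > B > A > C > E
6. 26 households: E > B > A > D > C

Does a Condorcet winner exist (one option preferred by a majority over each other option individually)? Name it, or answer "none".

D vs C: 113–0 for D.
D vs B: 69–44 for D.
D vs A: 87–26 for D.
D vs E: 69–44 for D.
D beats every other option head-to-head.

D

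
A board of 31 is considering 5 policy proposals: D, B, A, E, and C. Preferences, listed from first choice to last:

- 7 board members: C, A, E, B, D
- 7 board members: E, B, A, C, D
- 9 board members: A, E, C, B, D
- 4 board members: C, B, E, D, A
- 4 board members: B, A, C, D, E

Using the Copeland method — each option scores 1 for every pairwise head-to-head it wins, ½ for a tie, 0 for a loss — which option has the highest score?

A

D: loses to B, A, E, and C → score 0.
B: beats D; loses to A, E, and C → score 1.
A: beats D, B, E, and C → score 4.
E: beats D, B, and C; loses to A → score 3.
C: beats D and B; loses to A and E → score 2.
A has the best pairwise record.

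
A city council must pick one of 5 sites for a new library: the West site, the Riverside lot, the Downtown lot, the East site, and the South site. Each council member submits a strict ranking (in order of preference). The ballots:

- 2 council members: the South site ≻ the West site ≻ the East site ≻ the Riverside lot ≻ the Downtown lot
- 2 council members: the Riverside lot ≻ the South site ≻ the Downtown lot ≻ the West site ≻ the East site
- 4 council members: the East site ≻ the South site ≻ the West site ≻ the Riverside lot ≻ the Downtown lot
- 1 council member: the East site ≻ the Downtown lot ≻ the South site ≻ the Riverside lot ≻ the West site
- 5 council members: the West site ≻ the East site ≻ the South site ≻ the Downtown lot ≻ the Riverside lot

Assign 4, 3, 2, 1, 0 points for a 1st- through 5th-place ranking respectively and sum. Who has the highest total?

the West site: 2·3 + 2·1 + 4·2 + 1·0 + 5·4 = 36
the Riverside lot: 2·1 + 2·4 + 4·1 + 1·1 + 5·0 = 15
the Downtown lot: 2·0 + 2·2 + 4·0 + 1·3 + 5·1 = 12
the East site: 2·2 + 2·0 + 4·4 + 1·4 + 5·3 = 39
the South site: 2·4 + 2·3 + 4·3 + 1·2 + 5·2 = 38
the East site has the highest Borda score (39).

the East site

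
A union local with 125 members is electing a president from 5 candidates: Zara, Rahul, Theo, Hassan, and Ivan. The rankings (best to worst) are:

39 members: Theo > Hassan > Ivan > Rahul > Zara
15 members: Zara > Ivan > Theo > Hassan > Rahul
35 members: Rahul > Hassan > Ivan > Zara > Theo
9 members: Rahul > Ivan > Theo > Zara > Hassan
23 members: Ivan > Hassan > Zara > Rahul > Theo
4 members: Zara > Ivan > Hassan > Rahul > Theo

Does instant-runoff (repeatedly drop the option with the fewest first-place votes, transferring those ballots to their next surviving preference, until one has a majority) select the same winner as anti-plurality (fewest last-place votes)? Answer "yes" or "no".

Instant-runoff — R1 Zara 19, Rahul 44, Theo 39, Hassan 0, Ivan 23 (Hassan out); R2 Zara 19, Rahul 44, Theo 39, Ivan 23 (Zara out); R3 Rahul 44, Theo 39, Ivan 42 (Theo out); R4 Rahul 44, Ivan 81 (Ivan winner). Winner: Ivan.
Anti-plurality — last-place votes: Zara 39, Rahul 15, Theo 62, Hassan 9, Ivan 0. Winner: Ivan.
The two methods agree.

yes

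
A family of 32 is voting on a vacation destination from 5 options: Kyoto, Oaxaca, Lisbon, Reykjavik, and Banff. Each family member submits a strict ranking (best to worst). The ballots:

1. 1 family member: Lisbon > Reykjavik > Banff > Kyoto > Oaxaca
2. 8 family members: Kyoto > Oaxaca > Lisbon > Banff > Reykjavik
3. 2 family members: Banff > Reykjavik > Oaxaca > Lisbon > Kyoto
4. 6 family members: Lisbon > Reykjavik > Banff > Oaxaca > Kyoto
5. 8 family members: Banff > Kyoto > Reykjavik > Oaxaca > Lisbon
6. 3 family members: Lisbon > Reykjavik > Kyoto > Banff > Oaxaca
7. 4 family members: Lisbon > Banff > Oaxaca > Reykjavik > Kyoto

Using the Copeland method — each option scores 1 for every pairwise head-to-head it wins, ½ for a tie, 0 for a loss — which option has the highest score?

Kyoto: beats Oaxaca; ties Lisbon and Reykjavik; loses to Banff → score 2.
Oaxaca: beats Lisbon; loses to Kyoto, Reykjavik, and Banff → score 1.
Lisbon: beats Reykjavik and Banff; ties Kyoto; loses to Oaxaca → score 2.5.
Reykjavik: beats Oaxaca; ties Kyoto; loses to Lisbon and Banff → score 1.5.
Banff: beats Kyoto, Oaxaca, and Reykjavik; loses to Lisbon → score 3.
Banff has the best pairwise record.

Banff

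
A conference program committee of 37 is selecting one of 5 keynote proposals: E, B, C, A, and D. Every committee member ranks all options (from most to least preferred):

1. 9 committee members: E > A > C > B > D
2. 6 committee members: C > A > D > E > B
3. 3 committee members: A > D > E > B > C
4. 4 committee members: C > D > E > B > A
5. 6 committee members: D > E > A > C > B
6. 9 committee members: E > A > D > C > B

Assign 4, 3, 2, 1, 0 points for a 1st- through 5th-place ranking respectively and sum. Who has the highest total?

E: 9·4 + 6·1 + 3·2 + 4·2 + 6·3 + 9·4 = 110
B: 9·1 + 6·0 + 3·1 + 4·1 + 6·0 + 9·0 = 16
C: 9·2 + 6·4 + 3·0 + 4·4 + 6·1 + 9·1 = 73
A: 9·3 + 6·3 + 3·4 + 4·0 + 6·2 + 9·3 = 96
D: 9·0 + 6·2 + 3·3 + 4·3 + 6·4 + 9·2 = 75
E has the highest Borda score (110).

E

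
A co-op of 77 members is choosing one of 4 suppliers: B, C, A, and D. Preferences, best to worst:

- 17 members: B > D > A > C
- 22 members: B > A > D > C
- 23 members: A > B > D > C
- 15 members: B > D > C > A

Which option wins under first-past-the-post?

First-place votes: B 54, C 0, A 23, D 0.
B has the most first-place votes.

B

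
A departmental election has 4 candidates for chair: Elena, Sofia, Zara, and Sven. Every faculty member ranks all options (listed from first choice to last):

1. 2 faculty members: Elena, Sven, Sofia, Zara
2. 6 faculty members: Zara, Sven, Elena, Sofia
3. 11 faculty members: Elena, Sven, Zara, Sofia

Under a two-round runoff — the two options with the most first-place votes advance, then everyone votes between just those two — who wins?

Round 1 first-place votes: Elena 13, Sofia 0, Zara 6, Sven 0.
Elena and Zara advance.
Runoff: Elena is preferred to Zara by 13 voters; Zara by 6.
Elena wins the runoff.

Elena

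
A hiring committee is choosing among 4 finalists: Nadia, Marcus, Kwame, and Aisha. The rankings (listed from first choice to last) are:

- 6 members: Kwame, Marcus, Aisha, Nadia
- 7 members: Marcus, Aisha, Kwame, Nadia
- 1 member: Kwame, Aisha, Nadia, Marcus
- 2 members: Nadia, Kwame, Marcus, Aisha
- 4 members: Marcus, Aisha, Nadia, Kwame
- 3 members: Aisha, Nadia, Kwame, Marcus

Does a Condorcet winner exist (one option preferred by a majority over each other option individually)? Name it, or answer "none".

Checking pairwise contests:
Marcus beats Nadia 17–6.
Kwame beats Marcus 12–11.
Aisha beats Kwame 14–9.
Marcus beats Aisha 19–4.
Every option loses at least one head-to-head, so there is no Condorcet winner.

none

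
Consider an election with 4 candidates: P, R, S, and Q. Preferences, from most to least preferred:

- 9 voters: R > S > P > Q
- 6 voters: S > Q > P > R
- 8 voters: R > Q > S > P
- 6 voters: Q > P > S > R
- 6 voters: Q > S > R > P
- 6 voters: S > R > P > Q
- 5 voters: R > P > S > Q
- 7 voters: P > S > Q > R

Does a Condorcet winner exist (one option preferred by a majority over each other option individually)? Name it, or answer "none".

S

S vs P: 35–18 for S.
S vs R: 31–22 for S.
S vs Q: 33–20 for S.
S beats every other option head-to-head.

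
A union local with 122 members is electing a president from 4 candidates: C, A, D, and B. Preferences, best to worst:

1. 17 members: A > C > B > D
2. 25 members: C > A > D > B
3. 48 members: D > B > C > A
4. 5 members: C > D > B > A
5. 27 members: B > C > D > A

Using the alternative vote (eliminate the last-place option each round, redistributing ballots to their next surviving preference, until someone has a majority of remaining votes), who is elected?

Round 1: C 30, A 17, D 48, B 27. Eliminate A.
Round 2: C 47, D 48, B 27. Eliminate B.
Round 3: C 74, D 48. C has a majority.

C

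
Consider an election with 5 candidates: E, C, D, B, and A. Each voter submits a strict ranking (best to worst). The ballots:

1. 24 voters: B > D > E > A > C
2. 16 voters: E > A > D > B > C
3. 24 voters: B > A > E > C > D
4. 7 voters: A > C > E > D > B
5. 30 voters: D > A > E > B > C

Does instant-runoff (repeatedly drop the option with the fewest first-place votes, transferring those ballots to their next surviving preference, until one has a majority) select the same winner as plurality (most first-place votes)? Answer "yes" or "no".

Instant-runoff — R1 E 16, C 0, D 30, B 48, A 7 (C out); R2 E 16, D 30, B 48, A 7 (A out); R3 E 23, D 30, B 48 (E out); R4 D 53, B 48 (D winner). Winner: D.
Plurality — first-place votes: E 16, C 0, D 30, B 48, A 7. Winner: B.
The two methods disagree.

no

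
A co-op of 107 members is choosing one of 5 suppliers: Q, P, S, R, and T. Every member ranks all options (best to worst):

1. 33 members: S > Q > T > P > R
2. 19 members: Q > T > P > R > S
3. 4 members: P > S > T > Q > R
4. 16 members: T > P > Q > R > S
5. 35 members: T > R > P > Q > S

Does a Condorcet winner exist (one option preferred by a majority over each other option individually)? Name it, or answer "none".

T

T vs Q: 55–52 for T.
T vs P: 103–4 for T.
T vs S: 70–37 for T.
T vs R: 107–0 for T.
T beats every other option head-to-head.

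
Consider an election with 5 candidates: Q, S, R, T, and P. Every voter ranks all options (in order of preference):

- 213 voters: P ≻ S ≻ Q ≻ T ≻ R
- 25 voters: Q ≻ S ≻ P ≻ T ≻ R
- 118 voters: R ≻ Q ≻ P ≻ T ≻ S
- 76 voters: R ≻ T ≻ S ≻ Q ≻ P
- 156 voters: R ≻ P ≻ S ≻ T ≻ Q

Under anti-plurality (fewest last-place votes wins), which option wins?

T

Last-place votes: Q 156, S 118, R 238, T 0, P 76.
T is ranked last by the fewest voters, so T wins.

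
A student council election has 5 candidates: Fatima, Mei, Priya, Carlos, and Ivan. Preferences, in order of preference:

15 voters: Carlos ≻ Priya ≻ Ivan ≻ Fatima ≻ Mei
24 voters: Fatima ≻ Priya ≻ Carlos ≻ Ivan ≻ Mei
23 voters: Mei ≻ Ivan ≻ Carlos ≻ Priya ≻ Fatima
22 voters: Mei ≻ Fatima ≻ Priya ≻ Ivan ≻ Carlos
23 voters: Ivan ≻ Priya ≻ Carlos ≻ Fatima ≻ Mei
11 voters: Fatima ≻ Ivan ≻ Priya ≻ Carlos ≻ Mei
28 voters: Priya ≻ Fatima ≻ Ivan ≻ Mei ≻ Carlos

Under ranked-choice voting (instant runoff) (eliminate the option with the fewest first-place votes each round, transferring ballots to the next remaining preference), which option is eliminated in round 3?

Fatima

Round 1: Fatima 35, Mei 45, Priya 28, Carlos 15, Ivan 23. Eliminate Carlos.
Round 2: Fatima 35, Mei 45, Priya 43, Ivan 23. Eliminate Ivan.
Round 3: Fatima 35, Mei 45, Priya 66. Eliminate Fatima.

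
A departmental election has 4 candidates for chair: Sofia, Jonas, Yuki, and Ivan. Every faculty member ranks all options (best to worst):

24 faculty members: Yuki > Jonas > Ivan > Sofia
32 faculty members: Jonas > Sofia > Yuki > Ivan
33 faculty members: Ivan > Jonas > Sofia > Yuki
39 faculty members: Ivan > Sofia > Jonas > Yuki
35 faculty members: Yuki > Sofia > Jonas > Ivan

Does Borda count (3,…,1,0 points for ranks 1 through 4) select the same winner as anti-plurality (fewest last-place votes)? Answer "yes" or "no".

yes

Borda — scores: Sofia 245, Jonas 284, Yuki 209, Ivan 240. Winner: Jonas.
Anti-plurality — last-place votes: Sofia 24, Jonas 0, Yuki 72, Ivan 67. Winner: Jonas.
The two methods agree.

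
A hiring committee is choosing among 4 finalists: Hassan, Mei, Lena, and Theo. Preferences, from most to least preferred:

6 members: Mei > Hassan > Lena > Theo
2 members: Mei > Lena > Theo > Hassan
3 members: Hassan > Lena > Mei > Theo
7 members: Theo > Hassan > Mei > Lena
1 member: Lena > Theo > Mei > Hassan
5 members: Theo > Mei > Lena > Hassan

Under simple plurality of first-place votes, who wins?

First-place votes: Hassan 3, Mei 8, Lena 1, Theo 12.
Theo has the most first-place votes.

Theo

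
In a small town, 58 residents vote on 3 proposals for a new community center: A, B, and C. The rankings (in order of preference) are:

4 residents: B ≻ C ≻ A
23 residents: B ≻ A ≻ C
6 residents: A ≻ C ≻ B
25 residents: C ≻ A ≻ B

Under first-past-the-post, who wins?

First-place votes: A 6, B 27, C 25.
B has the most first-place votes.

B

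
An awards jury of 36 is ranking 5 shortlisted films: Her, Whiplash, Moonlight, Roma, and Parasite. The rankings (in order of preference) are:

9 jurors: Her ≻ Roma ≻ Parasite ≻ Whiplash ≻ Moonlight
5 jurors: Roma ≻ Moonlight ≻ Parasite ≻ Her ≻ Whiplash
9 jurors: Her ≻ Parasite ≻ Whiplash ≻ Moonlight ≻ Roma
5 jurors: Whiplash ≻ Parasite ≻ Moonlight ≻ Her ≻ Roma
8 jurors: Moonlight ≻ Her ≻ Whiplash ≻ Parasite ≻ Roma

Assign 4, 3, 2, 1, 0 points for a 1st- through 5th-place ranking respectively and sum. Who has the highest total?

Her: 9·4 + 5·1 + 9·4 + 5·1 + 8·3 = 106
Whiplash: 9·1 + 5·0 + 9·2 + 5·4 + 8·2 = 63
Moonlight: 9·0 + 5·3 + 9·1 + 5·2 + 8·4 = 66
Roma: 9·3 + 5·4 + 9·0 + 5·0 + 8·0 = 47
Parasite: 9·2 + 5·2 + 9·3 + 5·3 + 8·1 = 78
Her has the highest Borda score (106).

Her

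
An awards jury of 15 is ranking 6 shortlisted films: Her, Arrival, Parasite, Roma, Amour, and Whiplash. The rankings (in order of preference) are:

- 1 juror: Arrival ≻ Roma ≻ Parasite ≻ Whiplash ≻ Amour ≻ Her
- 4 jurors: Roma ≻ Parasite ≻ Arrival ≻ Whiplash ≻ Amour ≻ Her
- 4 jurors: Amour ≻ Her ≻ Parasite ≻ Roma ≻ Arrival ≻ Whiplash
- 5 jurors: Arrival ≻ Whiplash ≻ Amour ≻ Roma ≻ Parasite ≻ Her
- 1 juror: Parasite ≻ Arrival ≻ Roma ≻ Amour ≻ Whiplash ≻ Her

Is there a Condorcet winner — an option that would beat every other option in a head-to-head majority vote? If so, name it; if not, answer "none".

none

Checking pairwise contests:
Arrival beats Her 11–4.
Parasite beats Arrival 9–6.
Roma beats Parasite 10–5.
Amour beats Roma 9–6.
Arrival beats Amour 11–4.
Arrival beats Whiplash 15–0.
Every option loses at least one head-to-head, so there is no Condorcet winner.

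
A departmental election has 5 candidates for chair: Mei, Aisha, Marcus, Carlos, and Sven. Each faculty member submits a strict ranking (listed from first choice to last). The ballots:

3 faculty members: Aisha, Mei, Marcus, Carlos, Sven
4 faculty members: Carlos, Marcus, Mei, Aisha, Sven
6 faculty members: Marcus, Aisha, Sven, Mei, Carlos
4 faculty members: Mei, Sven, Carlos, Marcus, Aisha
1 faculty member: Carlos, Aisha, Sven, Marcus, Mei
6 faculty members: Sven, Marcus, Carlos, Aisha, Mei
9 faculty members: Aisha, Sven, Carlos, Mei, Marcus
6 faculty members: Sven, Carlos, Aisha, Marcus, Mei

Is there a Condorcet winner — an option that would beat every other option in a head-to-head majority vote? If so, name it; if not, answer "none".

none

Checking pairwise contests:
Aisha beats Mei 31–8.
Marcus beats Aisha 20–19.
Carlos beats Marcus 24–15.
Sven beats Carlos 31–8.
Aisha beats Sven 23–16.
Every option loses at least one head-to-head, so there is no Condorcet winner.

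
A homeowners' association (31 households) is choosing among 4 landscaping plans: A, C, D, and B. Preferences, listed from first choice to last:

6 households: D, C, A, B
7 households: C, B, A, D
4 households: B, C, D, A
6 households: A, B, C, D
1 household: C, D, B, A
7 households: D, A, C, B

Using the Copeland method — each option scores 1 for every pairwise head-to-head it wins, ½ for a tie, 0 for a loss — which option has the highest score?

A: beats B; loses to C and D → score 1.
C: beats A, D, and B → score 3.
D: beats A; loses to C and B → score 1.
B: beats D; loses to A and C → score 1.
C has the best pairwise record.

C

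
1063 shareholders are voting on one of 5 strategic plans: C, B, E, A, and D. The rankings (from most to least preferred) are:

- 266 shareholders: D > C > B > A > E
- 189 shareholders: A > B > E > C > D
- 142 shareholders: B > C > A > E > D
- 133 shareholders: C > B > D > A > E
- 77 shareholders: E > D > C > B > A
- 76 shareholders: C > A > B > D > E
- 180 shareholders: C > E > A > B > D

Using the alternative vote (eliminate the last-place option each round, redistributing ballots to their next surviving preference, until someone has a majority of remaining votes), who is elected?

C

Round 1: C 389, B 142, E 77, A 189, D 266. Eliminate E.
Round 2: C 389, B 142, A 189, D 343. Eliminate B.
Round 3: C 531, A 189, D 343. Eliminate A.
Round 4: C 720, D 343. C has a majority.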